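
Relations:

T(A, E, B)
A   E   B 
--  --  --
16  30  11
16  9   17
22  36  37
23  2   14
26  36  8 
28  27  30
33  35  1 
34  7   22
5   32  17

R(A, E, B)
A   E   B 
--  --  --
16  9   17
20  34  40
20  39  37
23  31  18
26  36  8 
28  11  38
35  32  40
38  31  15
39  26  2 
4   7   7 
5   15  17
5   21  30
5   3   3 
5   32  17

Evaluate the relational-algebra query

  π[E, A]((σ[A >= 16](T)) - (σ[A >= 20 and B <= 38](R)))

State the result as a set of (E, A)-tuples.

{(2, 23), (27, 28), (30, 16), (35, 33), (36, 22), (7, 34), (9, 16)}

Filtering on A >= 16 leaves {(16, 30, 11), (16, 9, 17), (22, 36, 37), (23, 2, 14), (26, 36, 8), (28, 27, 30), (33, 35, 1), (34, 7, 22)}.
Filtering on A >= 20 and B <= 38 leaves {(20, 39, 37), (23, 31, 18), (26, 36, 8), (28, 11, 38), (38, 31, 15), (39, 26, 2)}.
Difference: {(16, 30, 11), (16, 9, 17), (22, 36, 37), (23, 2, 14), (26, 36, 8), (28, 27, 30), (33, 35, 1), (34, 7, 22)} with {(20, 39, 37), (23, 31, 18), (26, 36, 8), (28, 11, 38), (38, 31, 15), (39, 26, 2)} → {(16, 30, 11), (16, 9, 17), (22, 36, 37), (23, 2, 14), (28, 27, 30), (33, 35, 1), (34, 7, 22)}
Projecting to E, A: {(2, 23), (27, 28), (30, 16), (35, 33), (36, 22), (7, 34), (9, 16)}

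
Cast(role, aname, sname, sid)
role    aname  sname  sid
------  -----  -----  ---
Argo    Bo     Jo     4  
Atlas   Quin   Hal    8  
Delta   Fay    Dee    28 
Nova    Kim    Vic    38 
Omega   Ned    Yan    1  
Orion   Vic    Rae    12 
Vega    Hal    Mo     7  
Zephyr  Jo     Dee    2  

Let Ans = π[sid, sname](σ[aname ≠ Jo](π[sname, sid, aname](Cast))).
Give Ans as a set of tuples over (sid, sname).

{(1, Yan), (12, Rae), (28, Dee), (38, Vic), (4, Jo), (7, Mo), (8, Hal)}

Projecting to sname, sid, aname: {(Dee, 2, Jo), (Dee, 28, Fay), (Hal, 8, Quin), (Jo, 4, Bo), (Mo, 7, Hal), (Rae, 12, Vic), (Vic, 38, Kim), (Yan, 1, Ned)}
σ[aname ≠ Jo]: keep tuples satisfying aname ≠ Jo → {(Dee, 28, Fay), (Hal, 8, Quin), (Jo, 4, Bo), (Mo, 7, Hal), (Rae, 12, Vic), (Vic, 38, Kim), (Yan, 1, Ned)}
Projecting to sid, sname: {(1, Yan), (12, Rae), (28, Dee), (38, Vic), (4, Jo), (7, Mo), (8, Hal)}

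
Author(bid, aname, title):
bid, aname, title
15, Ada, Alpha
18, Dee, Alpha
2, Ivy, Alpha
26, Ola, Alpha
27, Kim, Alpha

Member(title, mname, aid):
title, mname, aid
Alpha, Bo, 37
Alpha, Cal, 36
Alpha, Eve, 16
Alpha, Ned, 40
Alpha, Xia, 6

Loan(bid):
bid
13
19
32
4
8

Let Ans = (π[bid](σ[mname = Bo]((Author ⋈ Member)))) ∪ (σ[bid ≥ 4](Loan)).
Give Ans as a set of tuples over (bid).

{13, 15, 18, 19, 2, 26, 27, 32, 4, 8}

Natural join on title: {(15, Ada, Alpha, Bo, 37), (15, Ada, Alpha, Cal, 36), (15, Ada, Alpha, Eve, 16), (15, Ada, Alpha, Ned, 40), (15, Ada, Alpha, Xia, 6), (18, Dee, Alpha, Bo, 37), (18, Dee, Alpha, Cal, 36), (18, Dee, Alpha, Eve, 16), (18, Dee, Alpha, Ned, 40), (18, Dee, Alpha, Xia, 6), (2, Ivy, Alpha, Bo, 37), (2, Ivy, Alpha, Cal, 36), (2, Ivy, Alpha, Eve, 16), (2, Ivy, Alpha, Ned, 40), (2, Ivy, Alpha, Xia, 6), (26, Ola, Alpha, Bo, 37), (26, Ola, Alpha, Cal, 36), (26, Ola, Alpha, Eve, 16), (26, Ola, Alpha, Ned, 40), (26, Ola, Alpha, Xia, 6), (27, Kim, Alpha, Bo, 37), (27, Kim, Alpha, Cal, 36), (27, Kim, Alpha, Eve, 16), (27, Kim, Alpha, Ned, 40), (27, Kim, Alpha, Xia, 6)}
Filtering on mname = Bo leaves {(15, Ada, Alpha, Bo, 37), (18, Dee, Alpha, Bo, 37), (2, Ivy, Alpha, Bo, 37), (26, Ola, Alpha, Bo, 37), (27, Kim, Alpha, Bo, 37)}.
Projecting to bid: {15, 18, 2, 26, 27}
Filtering on bid ≥ 4 leaves {13, 19, 32, 4, 8}.
Set union of the two operands is {13, 15, 18, 19, 2, 26, 27, 32, 4, 8}.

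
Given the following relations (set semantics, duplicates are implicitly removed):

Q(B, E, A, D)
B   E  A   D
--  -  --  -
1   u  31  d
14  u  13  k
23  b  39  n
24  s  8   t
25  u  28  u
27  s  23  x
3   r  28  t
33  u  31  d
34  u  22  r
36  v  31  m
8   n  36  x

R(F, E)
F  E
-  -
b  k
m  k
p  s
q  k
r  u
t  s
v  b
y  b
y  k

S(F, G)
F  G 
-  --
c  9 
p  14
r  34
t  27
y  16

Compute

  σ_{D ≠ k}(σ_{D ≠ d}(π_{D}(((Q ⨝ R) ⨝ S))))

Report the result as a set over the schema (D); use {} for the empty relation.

Q ⋈ R (natural join on E): {(1, u, 31, d, r), (14, u, 13, k, r), (23, b, 39, n, v), (23, b, 39, n, y), (24, s, 8, t, p), (24, s, 8, t, t), (25, u, 28, u, r), (27, s, 23, x, p), (27, s, 23, x, t), (33, u, 31, d, r), (34, u, 22, r, r)}
(Q ⨝ R) ⋈ S (natural join on F): {(1, u, 31, d, r, 34), (14, u, 13, k, r, 34), (23, b, 39, n, y, 16), (24, s, 8, t, p, 14), (24, s, 8, t, t, 27), (25, u, 28, u, r, 34), (27, s, 23, x, p, 14), (27, s, 23, x, t, 27), (33, u, 31, d, r, 34), (34, u, 22, r, r, 34)}
π_{D} gives {d, k, n, r, t, u, x} (3 duplicate(s) eliminated).
Filtering on D ≠ d leaves {k, n, r, t, u, x}.
Filtering on D ≠ k leaves {n, r, t, u, x}.

{n, r, t, u, x}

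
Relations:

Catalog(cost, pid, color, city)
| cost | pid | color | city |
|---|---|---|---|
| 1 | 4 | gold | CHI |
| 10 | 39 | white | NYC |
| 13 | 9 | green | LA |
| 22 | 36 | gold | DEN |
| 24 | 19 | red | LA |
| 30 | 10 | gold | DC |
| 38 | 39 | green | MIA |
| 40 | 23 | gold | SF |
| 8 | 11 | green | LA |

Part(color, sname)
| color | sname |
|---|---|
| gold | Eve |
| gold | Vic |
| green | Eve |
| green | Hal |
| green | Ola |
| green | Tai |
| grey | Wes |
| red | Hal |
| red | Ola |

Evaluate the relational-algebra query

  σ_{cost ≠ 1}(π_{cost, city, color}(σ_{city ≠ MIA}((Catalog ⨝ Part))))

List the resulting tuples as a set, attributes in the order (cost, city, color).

Catalog ⋈ Part (natural join on color): {(1, 4, gold, CHI, Eve), (1, 4, gold, CHI, Vic), (13, 9, green, LA, Eve), (13, 9, green, LA, Hal), (13, 9, green, LA, Ola), (13, 9, green, LA, Tai), (22, 36, gold, DEN, Eve), (22, 36, gold, DEN, Vic), (24, 19, red, LA, Hal), (24, 19, red, LA, Ola), (30, 10, gold, DC, Eve), (30, 10, gold, DC, Vic), (38, 39, green, MIA, Eve), (38, 39, green, MIA, Hal), (38, 39, green, MIA, Ola), (38, 39, green, MIA, Tai), (40, 23, gold, SF, Eve), (40, 23, gold, SF, Vic), (8, 11, green, LA, Eve), (8, 11, green, LA, Hal), (8, 11, green, LA, Ola), (8, 11, green, LA, Tai)}
Selection city ≠ MIA: {(1, 4, gold, CHI, Eve), (1, 4, gold, CHI, Vic), (13, 9, green, LA, Eve), (13, 9, green, LA, Hal), (13, 9, green, LA, Ola), (13, 9, green, LA, Tai), (22, 36, gold, DEN, Eve), (22, 36, gold, DEN, Vic), (24, 19, red, LA, Hal), (24, 19, red, LA, Ola), (30, 10, gold, DC, Eve), (30, 10, gold, DC, Vic), (40, 23, gold, SF, Eve), (40, 23, gold, SF, Vic), (8, 11, green, LA, Eve), (8, 11, green, LA, Hal), (8, 11, green, LA, Ola), (8, 11, green, LA, Tai)}
π_{cost, city, color} gives {(1, CHI, gold), (13, LA, green), (22, DEN, gold), (24, LA, red), (30, DC, gold), (40, SF, gold), (8, LA, green)} (11 duplicate(s) eliminated).
Selection cost ≠ 1: {(13, LA, green), (22, DEN, gold), (24, LA, red), (30, DC, gold), (40, SF, gold), (8, LA, green)}

{(13, LA, green), (22, DEN, gold), (24, LA, red), (30, DC, gold), (40, SF, gold), (8, LA, green)}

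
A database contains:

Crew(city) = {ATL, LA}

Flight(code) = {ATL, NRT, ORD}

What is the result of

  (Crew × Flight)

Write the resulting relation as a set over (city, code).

{(ATL, ATL), (ATL, NRT), (ATL, ORD), (LA, ATL), (LA, NRT), (LA, ORD)}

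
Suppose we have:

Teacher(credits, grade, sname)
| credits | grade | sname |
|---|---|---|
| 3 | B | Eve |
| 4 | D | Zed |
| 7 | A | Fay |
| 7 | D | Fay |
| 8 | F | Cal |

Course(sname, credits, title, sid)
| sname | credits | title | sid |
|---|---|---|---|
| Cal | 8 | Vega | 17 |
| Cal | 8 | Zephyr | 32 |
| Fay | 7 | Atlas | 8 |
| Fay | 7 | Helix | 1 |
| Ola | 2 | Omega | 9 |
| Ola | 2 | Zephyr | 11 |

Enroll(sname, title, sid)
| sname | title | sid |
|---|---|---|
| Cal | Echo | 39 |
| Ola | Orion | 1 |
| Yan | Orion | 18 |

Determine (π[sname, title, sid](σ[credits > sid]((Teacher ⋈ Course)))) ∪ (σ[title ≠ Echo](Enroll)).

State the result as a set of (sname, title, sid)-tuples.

{(Fay, Helix, 1), (Ola, Orion, 1), (Yan, Orion, 18)}

Joining Teacher and Course on credits, sname yields {(7, A, Fay, Atlas, 8), (7, A, Fay, Helix, 1), (7, D, Fay, Atlas, 8), (7, D, Fay, Helix, 1), (8, F, Cal, Vega, 17), (8, F, Cal, Zephyr, 32)}.
Apply σ_{credits > sid}; surviving tuples: {(7, A, Fay, Helix, 1), (7, D, Fay, Helix, 1)}
π[sname, title, sid]: project onto (sname, title, sid) (1 duplicate(s) eliminated) → {(Fay, Helix, 1)}
Apply σ_{title ≠ Echo}; surviving tuples: {(Ola, Orion, 1), (Yan, Orion, 18)}
Taking the union: {(Fay, Helix, 1), (Ola, Orion, 1), (Yan, Orion, 18)}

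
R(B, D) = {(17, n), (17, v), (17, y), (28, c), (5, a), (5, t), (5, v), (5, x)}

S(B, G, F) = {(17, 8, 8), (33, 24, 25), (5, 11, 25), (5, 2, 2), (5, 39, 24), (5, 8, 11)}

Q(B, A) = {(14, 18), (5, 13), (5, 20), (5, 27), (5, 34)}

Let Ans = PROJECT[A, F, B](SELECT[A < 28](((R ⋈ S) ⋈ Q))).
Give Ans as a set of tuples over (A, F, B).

{(13, 11, 5), (13, 2, 5), (13, 24, 5), (13, 25, 5), (20, 11, 5), (20, 2, 5), (20, 24, 5), (20, 25, 5), (27, 11, 5), (27, 2, 5), (27, 24, 5), (27, 25, 5)}

Natural join on B: {(17, n, 8, 8), (17, v, 8, 8), (17, y, 8, 8), (5, a, 11, 25), (5, a, 2, 2), (5, a, 39, 24), (5, a, 8, 11), (5, t, 11, 25), (5, t, 2, 2), (5, t, 39, 24), (5, t, 8, 11), (5, v, 11, 25), (5, v, 2, 2), (5, v, 39, 24), (5, v, 8, 11), (5, x, 11, 25), (5, x, 2, 2), (5, x, 39, 24), (5, x, 8, 11)}
Natural join on B: {(5, a, 11, 25, 13), (5, a, 11, 25, 20), (5, a, 11, 25, 27), (5, a, 11, 25, 34), (5, a, 2, 2, 13), (5, a, 2, 2, 20), (5, a, 2, 2, 27), (5, a, 2, 2, 34), (5, a, 39, 24, 13), (5, a, 39, 24, 20), (5, a, 39, 24, 27), (5, a, 39, 24, 34), (5, a, 8, 11, 13), (5, a, 8, 11, 20), (5, a, 8, 11, 27), (5, a, 8, 11, 34), (5, t, 11, 25, 13), (5, t, 11, 25, 20), (5, t, 11, 25, 27), (5, t, 11, 25, 34), (5, t, 2, 2, 13), (5, t, 2, 2, 20), (5, t, 2, 2, 27), (5, t, 2, 2, 34), (5, t, 39, 24, 13), (5, t, 39, 24, 20), (5, t, 39, 24, 27), (5, t, 39, 24, 34), (5, t, 8, 11, 13), (5, t, 8, 11, 20), (5, t, 8, 11, 27), (5, t, 8, 11, 34), (5, v, 11, 25, 13), (5, v, 11, 25, 20), (5, v, 11, 25, 27), (5, v, 11, 25, 34), (5, v, 2, 2, 13), (5, v, 2, 2, 20), (5, v, 2, 2, 27), (5, v, 2, 2, 34), (5, v, 39, 24, 13), (5, v, 39, 24, 20), (5, v, 39, 24, 27), (5, v, 39, 24, 34), (5, v, 8, 11, 13), (5, v, 8, 11, 20), (5, v, 8, 11, 27), (5, v, 8, 11, 34), (5, x, 11, 25, 13), (5, x, 11, 25, 20), (5, x, 11, 25, 27), (5, x, 11, 25, 34), (5, x, 2, 2, 13), (5, x, 2, 2, 20), (5, x, 2, 2, 27), (5, x, 2, 2, 34), (5, x, 39, 24, 13), (5, x, 39, 24, 20), (5, x, 39, 24, 27), (5, x, 39, 24, 34), (5, x, 8, 11, 13), (5, x, 8, 11, 20), (5, x, 8, 11, 27), (5, x, 8, 11, 34)}
Selection A < 28: {(5, a, 11, 25, 13), (5, a, 11, 25, 20), (5, a, 11, 25, 27), (5, a, 2, 2, 13), (5, a, 2, 2, 20), (5, a, 2, 2, 27), (5, a, 39, 24, 13), (5, a, 39, 24, 20), (5, a, 39, 24, 27), (5, a, 8, 11, 13), (5, a, 8, 11, 20), (5, a, 8, 11, 27), (5, t, 11, 25, 13), (5, t, 11, 25, 20), (5, t, 11, 25, 27), (5, t, 2, 2, 13), (5, t, 2, 2, 20), (5, t, 2, 2, 27), (5, t, 39, 24, 13), (5, t, 39, 24, 20), (5, t, 39, 24, 27), (5, t, 8, 11, 13), (5, t, 8, 11, 20), (5, t, 8, 11, 27), (5, v, 11, 25, 13), (5, v, 11, 25, 20), (5, v, 11, 25, 27), (5, v, 2, 2, 13), (5, v, 2, 2, 20), (5, v, 2, 2, 27), (5, v, 39, 24, 13), (5, v, 39, 24, 20), (5, v, 39, 24, 27), (5, v, 8, 11, 13), (5, v, 8, 11, 20), (5, v, 8, 11, 27), (5, x, 11, 25, 13), (5, x, 11, 25, 20), (5, x, 11, 25, 27), (5, x, 2, 2, 13), (5, x, 2, 2, 20), (5, x, 2, 2, 27), (5, x, 39, 24, 13), (5, x, 39, 24, 20), (5, x, 39, 24, 27), (5, x, 8, 11, 13), (5, x, 8, 11, 20), (5, x, 8, 11, 27)}
π[A, F, B]: project onto (A, F, B) (36 duplicate(s) eliminated) → {(13, 11, 5), (13, 2, 5), (13, 24, 5), (13, 25, 5), (20, 11, 5), (20, 2, 5), (20, 24, 5), (20, 25, 5), (27, 11, 5), (27, 2, 5), (27, 24, 5), (27, 25, 5)}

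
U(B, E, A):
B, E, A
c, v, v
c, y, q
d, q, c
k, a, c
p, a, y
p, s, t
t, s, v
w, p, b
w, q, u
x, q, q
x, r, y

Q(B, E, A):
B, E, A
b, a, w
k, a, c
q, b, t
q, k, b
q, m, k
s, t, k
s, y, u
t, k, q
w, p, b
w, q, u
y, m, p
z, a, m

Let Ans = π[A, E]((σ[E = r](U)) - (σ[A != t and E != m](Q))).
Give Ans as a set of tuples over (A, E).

{(y, r)}

σ[E = r]: keep tuples satisfying E = r → {(x, r, y)}
σ[A != t and E != m]: keep tuples satisfying A != t and E != m → {(b, a, w), (k, a, c), (q, k, b), (s, t, k), (s, y, u), (t, k, q), (w, p, b), (w, q, u), (z, a, m)}
Taking the difference: {(x, r, y)}
Projecting to A, E: {(y, r)}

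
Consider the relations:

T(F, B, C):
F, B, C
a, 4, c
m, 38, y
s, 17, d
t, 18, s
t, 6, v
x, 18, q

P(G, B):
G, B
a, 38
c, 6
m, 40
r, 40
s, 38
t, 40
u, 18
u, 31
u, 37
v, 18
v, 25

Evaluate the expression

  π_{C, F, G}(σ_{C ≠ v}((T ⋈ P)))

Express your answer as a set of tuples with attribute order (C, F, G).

Joining T and P on B yields {(m, 38, y, a), (m, 38, y, s), (t, 18, s, u), (t, 18, s, v), (t, 6, v, c), (x, 18, q, u), (x, 18, q, v)}.
Filtering on C ≠ v leaves {(m, 38, y, a), (m, 38, y, s), (t, 18, s, u), (t, 18, s, v), (x, 18, q, u), (x, 18, q, v)}.
Projecting to C, F, G: {(q, x, u), (q, x, v), (s, t, u), (s, t, v), (y, m, a), (y, m, s)}

{(q, x, u), (q, x, v), (s, t, u), (s, t, v), (y, m, a), (y, m, s)}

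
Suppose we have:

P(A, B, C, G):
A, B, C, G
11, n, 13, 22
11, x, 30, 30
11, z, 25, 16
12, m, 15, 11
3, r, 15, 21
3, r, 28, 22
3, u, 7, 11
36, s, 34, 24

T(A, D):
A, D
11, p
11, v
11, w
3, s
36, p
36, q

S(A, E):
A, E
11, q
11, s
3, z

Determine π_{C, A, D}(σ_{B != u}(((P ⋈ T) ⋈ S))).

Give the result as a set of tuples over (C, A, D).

{(13, 11, p), (13, 11, v), (13, 11, w), (15, 3, s), (25, 11, p), (25, 11, v), (25, 11, w), (28, 3, s), (30, 11, p), (30, 11, v), (30, 11, w)}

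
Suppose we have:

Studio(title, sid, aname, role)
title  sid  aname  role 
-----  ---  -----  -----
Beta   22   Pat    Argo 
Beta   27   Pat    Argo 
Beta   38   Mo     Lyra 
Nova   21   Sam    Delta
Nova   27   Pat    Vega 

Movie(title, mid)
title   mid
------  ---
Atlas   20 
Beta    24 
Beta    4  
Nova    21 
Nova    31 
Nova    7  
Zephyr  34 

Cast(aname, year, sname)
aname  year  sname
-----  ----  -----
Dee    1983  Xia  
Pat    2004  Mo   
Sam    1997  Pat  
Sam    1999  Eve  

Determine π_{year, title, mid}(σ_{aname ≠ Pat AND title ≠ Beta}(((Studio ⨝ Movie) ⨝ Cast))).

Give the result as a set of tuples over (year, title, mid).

{(1997, Nova, 21), (1997, Nova, 31), (1997, Nova, 7), (1999, Nova, 21), (1999, Nova, 31), (1999, Nova, 7)}

Natural join on title: {(Beta, 22, Pat, Argo, 24), (Beta, 22, Pat, Argo, 4), (Beta, 27, Pat, Argo, 24), (Beta, 27, Pat, Argo, 4), (Beta, 38, Mo, Lyra, 24), (Beta, 38, Mo, Lyra, 4), (Nova, 21, Sam, Delta, 21), (Nova, 21, Sam, Delta, 31), (Nova, 21, Sam, Delta, 7), (Nova, 27, Pat, Vega, 21), (Nova, 27, Pat, Vega, 31), (Nova, 27, Pat, Vega, 7)}
Natural join on aname: {(Beta, 22, Pat, Argo, 24, 2004, Mo), (Beta, 22, Pat, Argo, 4, 2004, Mo), (Beta, 27, Pat, Argo, 24, 2004, Mo), (Beta, 27, Pat, Argo, 4, 2004, Mo), (Nova, 21, Sam, Delta, 21, 1997, Pat), (Nova, 21, Sam, Delta, 21, 1999, Eve), (Nova, 21, Sam, Delta, 31, 1997, Pat), (Nova, 21, Sam, Delta, 31, 1999, Eve), (Nova, 21, Sam, Delta, 7, 1997, Pat), (Nova, 21, Sam, Delta, 7, 1999, Eve), (Nova, 27, Pat, Vega, 21, 2004, Mo), (Nova, 27, Pat, Vega, 31, 2004, Mo), (Nova, 27, Pat, Vega, 7, 2004, Mo)}
Selection aname ≠ Pat AND title ≠ Beta: {(Nova, 21, Sam, Delta, 21, 1997, Pat), (Nova, 21, Sam, Delta, 21, 1999, Eve), (Nova, 21, Sam, Delta, 31, 1997, Pat), (Nova, 21, Sam, Delta, 31, 1999, Eve), (Nova, 21, Sam, Delta, 7, 1997, Pat), (Nova, 21, Sam, Delta, 7, 1999, Eve)}
π_{year, title, mid} gives {(1997, Nova, 21), (1997, Nova, 31), (1997, Nova, 7), (1999, Nova, 21), (1999, Nova, 31), (1999, Nova, 7)}.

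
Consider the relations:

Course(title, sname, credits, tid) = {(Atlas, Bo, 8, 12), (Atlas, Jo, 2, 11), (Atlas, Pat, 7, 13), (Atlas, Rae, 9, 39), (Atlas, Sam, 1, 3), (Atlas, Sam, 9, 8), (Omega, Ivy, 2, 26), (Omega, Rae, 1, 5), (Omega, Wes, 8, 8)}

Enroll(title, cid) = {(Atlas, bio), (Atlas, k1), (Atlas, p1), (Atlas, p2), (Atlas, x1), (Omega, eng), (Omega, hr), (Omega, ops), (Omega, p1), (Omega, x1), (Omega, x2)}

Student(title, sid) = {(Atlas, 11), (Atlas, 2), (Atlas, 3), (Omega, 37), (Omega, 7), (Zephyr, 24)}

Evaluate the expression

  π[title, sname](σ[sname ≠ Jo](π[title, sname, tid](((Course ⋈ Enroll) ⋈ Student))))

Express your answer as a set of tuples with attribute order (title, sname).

{(Atlas, Bo), (Atlas, Pat), (Atlas, Rae), (Atlas, Sam), (Omega, Ivy), (Omega, Rae), (Omega, Wes)}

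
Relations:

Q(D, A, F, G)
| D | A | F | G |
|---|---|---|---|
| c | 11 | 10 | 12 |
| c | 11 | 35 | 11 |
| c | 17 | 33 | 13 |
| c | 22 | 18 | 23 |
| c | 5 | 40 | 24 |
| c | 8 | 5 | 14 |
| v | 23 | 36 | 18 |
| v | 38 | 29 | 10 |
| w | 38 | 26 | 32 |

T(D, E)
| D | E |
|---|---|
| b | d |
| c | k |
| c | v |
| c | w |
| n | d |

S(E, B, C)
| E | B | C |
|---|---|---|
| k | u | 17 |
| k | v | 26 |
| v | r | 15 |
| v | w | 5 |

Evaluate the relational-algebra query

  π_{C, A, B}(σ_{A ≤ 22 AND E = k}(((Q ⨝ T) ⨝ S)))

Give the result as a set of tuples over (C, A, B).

Natural join on D: {(c, 11, 10, 12, k), (c, 11, 10, 12, v), (c, 11, 10, 12, w), (c, 11, 35, 11, k), (c, 11, 35, 11, v), (c, 11, 35, 11, w), (c, 17, 33, 13, k), (c, 17, 33, 13, v), (c, 17, 33, 13, w), (c, 22, 18, 23, k), (c, 22, 18, 23, v), (c, 22, 18, 23, w), (c, 5, 40, 24, k), (c, 5, 40, 24, v), (c, 5, 40, 24, w), (c, 8, 5, 14, k), (c, 8, 5, 14, v), (c, 8, 5, 14, w)}
Natural join on E: {(c, 11, 10, 12, k, u, 17), (c, 11, 10, 12, k, v, 26), (c, 11, 10, 12, v, r, 15), (c, 11, 10, 12, v, w, 5), (c, 11, 35, 11, k, u, 17), (c, 11, 35, 11, k, v, 26), (c, 11, 35, 11, v, r, 15), (c, 11, 35, 11, v, w, 5), (c, 17, 33, 13, k, u, 17), (c, 17, 33, 13, k, v, 26), (c, 17, 33, 13, v, r, 15), (c, 17, 33, 13, v, w, 5), (c, 22, 18, 23, k, u, 17), (c, 22, 18, 23, k, v, 26), (c, 22, 18, 23, v, r, 15), (c, 22, 18, 23, v, w, 5), (c, 5, 40, 24, k, u, 17), (c, 5, 40, 24, k, v, 26), (c, 5, 40, 24, v, r, 15), (c, 5, 40, 24, v, w, 5), (c, 8, 5, 14, k, u, 17), (c, 8, 5, 14, k, v, 26), (c, 8, 5, 14, v, r, 15), (c, 8, 5, 14, v, w, 5)}
Apply σ_{A ≤ 22 AND E = k}; surviving tuples: {(c, 11, 10, 12, k, u, 17), (c, 11, 10, 12, k, v, 26), (c, 11, 35, 11, k, u, 17), (c, 11, 35, 11, k, v, 26), (c, 17, 33, 13, k, u, 17), (c, 17, 33, 13, k, v, 26), (c, 22, 18, 23, k, u, 17), (c, 22, 18, 23, k, v, 26), (c, 5, 40, 24, k, u, 17), (c, 5, 40, 24, k, v, 26), (c, 8, 5, 14, k, u, 17), (c, 8, 5, 14, k, v, 26)}
Keep only column(s) C, A, B (2 duplicate(s) eliminated): {(17, 11, u), (17, 17, u), (17, 22, u), (17, 5, u), (17, 8, u), (26, 11, v), (26, 17, v), (26, 22, v), (26, 5, v), (26, 8, v)}

{(17, 11, u), (17, 17, u), (17, 22, u), (17, 5, u), (17, 8, u), (26, 11, v), (26, 17, v), (26, 22, v), (26, 5, v), (26, 8, v)}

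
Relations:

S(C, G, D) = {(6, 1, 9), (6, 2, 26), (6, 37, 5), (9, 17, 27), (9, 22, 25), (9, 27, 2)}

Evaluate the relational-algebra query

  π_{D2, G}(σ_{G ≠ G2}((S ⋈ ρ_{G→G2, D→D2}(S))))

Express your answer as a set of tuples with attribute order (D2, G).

ρ[G→G2, D→D2]: schema becomes (C, G2, D2); tuples unchanged.
Joining S and ρ_{G→G2, D→D2}(S) on C yields {(6, 1, 9, 1, 9), (6, 1, 9, 2, 26), (6, 1, 9, 37, 5), (6, 2, 26, 1, 9), (6, 2, 26, 2, 26), (6, 2, 26, 37, 5), (6, 37, 5, 1, 9), (6, 37, 5, 2, 26), (6, 37, 5, 37, 5), (9, 17, 27, 17, 27), (9, 17, 27, 22, 25), (9, 17, 27, 27, 2), (9, 22, 25, 17, 27), (9, 22, 25, 22, 25), (9, 22, 25, 27, 2), (9, 27, 2, 17, 27), (9, 27, 2, 22, 25), (9, 27, 2, 27, 2)}.
σ[G ≠ G2]: keep tuples satisfying G ≠ G2 → {(6, 1, 9, 2, 26), (6, 1, 9, 37, 5), (6, 2, 26, 1, 9), (6, 2, 26, 37, 5), (6, 37, 5, 1, 9), (6, 37, 5, 2, 26), (9, 17, 27, 22, 25), (9, 17, 27, 27, 2), (9, 22, 25, 17, 27), (9, 22, 25, 27, 2), (9, 27, 2, 17, 27), (9, 27, 2, 22, 25)}
π[D2, G]: project onto (D2, G) → {(2, 17), (2, 22), (25, 17), (25, 27), (26, 1), (26, 37), (27, 22), (27, 27), (5, 1), (5, 2), (9, 2), (9, 37)}

{(2, 17), (2, 22), (25, 17), (25, 27), (26, 1), (26, 37), (27, 22), (27, 27), (5, 1), (5, 2), (9, 2), (9, 37)}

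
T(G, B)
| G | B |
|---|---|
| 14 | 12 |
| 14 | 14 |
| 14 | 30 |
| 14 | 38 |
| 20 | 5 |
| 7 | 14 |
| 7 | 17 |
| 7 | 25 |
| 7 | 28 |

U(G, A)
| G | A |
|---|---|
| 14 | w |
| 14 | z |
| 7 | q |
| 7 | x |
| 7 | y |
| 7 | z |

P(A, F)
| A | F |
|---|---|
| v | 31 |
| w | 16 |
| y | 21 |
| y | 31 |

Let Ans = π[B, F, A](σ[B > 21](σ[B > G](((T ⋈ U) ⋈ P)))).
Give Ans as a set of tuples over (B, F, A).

{(25, 21, y), (25, 31, y), (28, 21, y), (28, 31, y), (30, 16, w), (38, 16, w)}

T ⋈ U (natural join on G): {(14, 12, w), (14, 12, z), (14, 14, w), (14, 14, z), (14, 30, w), (14, 30, z), (14, 38, w), (14, 38, z), (7, 14, q), (7, 14, x), (7, 14, y), (7, 14, z), (7, 17, q), (7, 17, x), (7, 17, y), (7, 17, z), (7, 25, q), (7, 25, x), (7, 25, y), (7, 25, z), (7, 28, q), (7, 28, x), (7, 28, y), (7, 28, z)}
(T ⋈ U) ⋈ P (natural join on A): {(14, 12, w, 16), (14, 14, w, 16), (14, 30, w, 16), (14, 38, w, 16), (7, 14, y, 21), (7, 14, y, 31), (7, 17, y, 21), (7, 17, y, 31), (7, 25, y, 21), (7, 25, y, 31), (7, 28, y, 21), (7, 28, y, 31)}
Apply σ_{B > G}; surviving tuples: {(14, 30, w, 16), (14, 38, w, 16), (7, 14, y, 21), (7, 14, y, 31), (7, 17, y, 21), (7, 17, y, 31), (7, 25, y, 21), (7, 25, y, 31), (7, 28, y, 21), (7, 28, y, 31)}
Apply σ_{B > 21}; surviving tuples: {(14, 30, w, 16), (14, 38, w, 16), (7, 25, y, 21), (7, 25, y, 31), (7, 28, y, 21), (7, 28, y, 31)}
Keep only column(s) B, F, A: {(25, 21, y), (25, 31, y), (28, 21, y), (28, 31, y), (30, 16, w), (38, 16, w)}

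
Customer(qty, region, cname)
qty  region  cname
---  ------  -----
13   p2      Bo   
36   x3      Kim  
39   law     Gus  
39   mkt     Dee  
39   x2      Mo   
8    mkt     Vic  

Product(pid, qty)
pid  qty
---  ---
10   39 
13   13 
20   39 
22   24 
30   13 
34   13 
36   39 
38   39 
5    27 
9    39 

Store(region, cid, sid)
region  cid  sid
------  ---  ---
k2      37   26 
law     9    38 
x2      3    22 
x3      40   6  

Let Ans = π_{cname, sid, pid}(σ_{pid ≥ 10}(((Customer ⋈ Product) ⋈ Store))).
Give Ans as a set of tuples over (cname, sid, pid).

{(Gus, 38, 10), (Gus, 38, 20), (Gus, 38, 36), (Gus, 38, 38), (Mo, 22, 10), (Mo, 22, 20), (Mo, 22, 36), (Mo, 22, 38)}

Joining Customer and Product on qty yields {(13, p2, Bo, 13), (13, p2, Bo, 30), (13, p2, Bo, 34), (39, law, Gus, 10), (39, law, Gus, 20), (39, law, Gus, 36), (39, law, Gus, 38), (39, law, Gus, 9), (39, mkt, Dee, 10), (39, mkt, Dee, 20), (39, mkt, Dee, 36), (39, mkt, Dee, 38), (39, mkt, Dee, 9), (39, x2, Mo, 10), (39, x2, Mo, 20), (39, x2, Mo, 36), (39, x2, Mo, 38), (39, x2, Mo, 9)}.
Joining (Customer ⋈ Product) and Store on region yields {(39, law, Gus, 10, 9, 38), (39, law, Gus, 20, 9, 38), (39, law, Gus, 36, 9, 38), (39, law, Gus, 38, 9, 38), (39, law, Gus, 9, 9, 38), (39, x2, Mo, 10, 3, 22), (39, x2, Mo, 20, 3, 22), (39, x2, Mo, 36, 3, 22), (39, x2, Mo, 38, 3, 22), (39, x2, Mo, 9, 3, 22)}.
Selection pid ≥ 10: {(39, law, Gus, 10, 9, 38), (39, law, Gus, 20, 9, 38), (39, law, Gus, 36, 9, 38), (39, law, Gus, 38, 9, 38), (39, x2, Mo, 10, 3, 22), (39, x2, Mo, 20, 3, 22), (39, x2, Mo, 36, 3, 22), (39, x2, Mo, 38, 3, 22)}
Projecting to cname, sid, pid: {(Gus, 38, 10), (Gus, 38, 20), (Gus, 38, 36), (Gus, 38, 38), (Mo, 22, 10), (Mo, 22, 20), (Mo, 22, 36), (Mo, 22, 38)}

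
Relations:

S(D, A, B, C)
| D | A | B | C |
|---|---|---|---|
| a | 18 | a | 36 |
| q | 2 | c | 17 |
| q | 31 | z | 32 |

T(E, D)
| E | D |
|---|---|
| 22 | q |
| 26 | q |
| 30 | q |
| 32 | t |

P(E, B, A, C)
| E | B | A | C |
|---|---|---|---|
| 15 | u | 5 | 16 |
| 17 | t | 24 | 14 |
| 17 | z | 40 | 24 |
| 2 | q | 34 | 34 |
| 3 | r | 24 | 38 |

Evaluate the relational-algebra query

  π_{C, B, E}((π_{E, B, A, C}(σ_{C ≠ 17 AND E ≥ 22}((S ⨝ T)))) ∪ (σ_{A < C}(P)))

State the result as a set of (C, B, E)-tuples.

{(16, u, 15), (32, z, 22), (32, z, 26), (32, z, 30), (38, r, 3)}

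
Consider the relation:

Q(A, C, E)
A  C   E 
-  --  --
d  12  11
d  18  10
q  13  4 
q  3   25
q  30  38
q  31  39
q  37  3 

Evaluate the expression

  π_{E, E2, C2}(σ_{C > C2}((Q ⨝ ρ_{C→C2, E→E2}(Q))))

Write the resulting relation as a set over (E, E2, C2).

ρ[C→C2, E→E2]: schema becomes (A, C2, E2); tuples unchanged.
Natural join on A: {(d, 12, 11, 12, 11), (d, 12, 11, 18, 10), (d, 18, 10, 12, 11), (d, 18, 10, 18, 10), (q, 13, 4, 13, 4), (q, 13, 4, 3, 25), (q, 13, 4, 30, 38), (q, 13, 4, 31, 39), (q, 13, 4, 37, 3), (q, 3, 25, 13, 4), (q, 3, 25, 3, 25), (q, 3, 25, 30, 38), (q, 3, 25, 31, 39), (q, 3, 25, 37, 3), (q, 30, 38, 13, 4), (q, 30, 38, 3, 25), (q, 30, 38, 30, 38), (q, 30, 38, 31, 39), (q, 30, 38, 37, 3), (q, 31, 39, 13, 4), (q, 31, 39, 3, 25), (q, 31, 39, 30, 38), (q, 31, 39, 31, 39), (q, 31, 39, 37, 3), (q, 37, 3, 13, 4), (q, 37, 3, 3, 25), (q, 37, 3, 30, 38), (q, 37, 3, 31, 39), (q, 37, 3, 37, 3)}
Filtering on C > C2 leaves {(d, 18, 10, 12, 11), (q, 13, 4, 3, 25), (q, 30, 38, 13, 4), (q, 30, 38, 3, 25), (q, 31, 39, 13, 4), (q, 31, 39, 3, 25), (q, 31, 39, 30, 38), (q, 37, 3, 13, 4), (q, 37, 3, 3, 25), (q, 37, 3, 30, 38), (q, 37, 3, 31, 39)}.
Keep only column(s) E, E2, C2: {(10, 11, 12), (3, 25, 3), (3, 38, 30), (3, 39, 31), (3, 4, 13), (38, 25, 3), (38, 4, 13), (39, 25, 3), (39, 38, 30), (39, 4, 13), (4, 25, 3)}

{(10, 11, 12), (3, 25, 3), (3, 38, 30), (3, 39, 31), (3, 4, 13), (38, 25, 3), (38, 4, 13), (39, 25, 3), (39, 38, 30), (39, 4, 13), (4, 25, 3)}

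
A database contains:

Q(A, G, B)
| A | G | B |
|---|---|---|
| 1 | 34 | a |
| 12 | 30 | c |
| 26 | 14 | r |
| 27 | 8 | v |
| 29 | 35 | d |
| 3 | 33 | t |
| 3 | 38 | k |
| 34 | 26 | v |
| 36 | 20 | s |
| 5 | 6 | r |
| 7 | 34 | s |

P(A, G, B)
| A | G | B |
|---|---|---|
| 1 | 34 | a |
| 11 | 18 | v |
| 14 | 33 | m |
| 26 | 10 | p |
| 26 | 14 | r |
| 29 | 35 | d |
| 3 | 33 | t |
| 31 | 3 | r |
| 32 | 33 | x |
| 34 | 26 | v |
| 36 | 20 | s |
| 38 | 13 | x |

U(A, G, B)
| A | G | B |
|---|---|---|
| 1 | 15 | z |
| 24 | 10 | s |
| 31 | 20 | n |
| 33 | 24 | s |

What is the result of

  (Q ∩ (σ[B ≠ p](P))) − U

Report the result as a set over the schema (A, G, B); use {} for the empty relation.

{(1, 34, a), (26, 14, r), (29, 35, d), (3, 33, t), (34, 26, v), (36, 20, s)}

Filtering on B ≠ p leaves {(1, 34, a), (11, 18, v), (14, 33, m), (26, 14, r), (29, 35, d), (3, 33, t), (31, 3, r), (32, 33, x), (34, 26, v), (36, 20, s), (38, 13, x)}.
Intersection: {(1, 34, a), (12, 30, c), (26, 14, r), (27, 8, v), (29, 35, d), (3, 33, t), (3, 38, k), (34, 26, v), (36, 20, s), (5, 6, r), (7, 34, s)} with {(1, 34, a), (11, 18, v), (14, 33, m), (26, 14, r), (29, 35, d), (3, 33, t), (31, 3, r), (32, 33, x), (34, 26, v), (36, 20, s), (38, 13, x)} → {(1, 34, a), (26, 14, r), (29, 35, d), (3, 33, t), (34, 26, v), (36, 20, s)}
Difference: {(1, 34, a), (26, 14, r), (29, 35, d), (3, 33, t), (34, 26, v), (36, 20, s)} with {(1, 15, z), (24, 10, s), (31, 20, n), (33, 24, s)} → {(1, 34, a), (26, 14, r), (29, 35, d), (3, 33, t), (34, 26, v), (36, 20, s)}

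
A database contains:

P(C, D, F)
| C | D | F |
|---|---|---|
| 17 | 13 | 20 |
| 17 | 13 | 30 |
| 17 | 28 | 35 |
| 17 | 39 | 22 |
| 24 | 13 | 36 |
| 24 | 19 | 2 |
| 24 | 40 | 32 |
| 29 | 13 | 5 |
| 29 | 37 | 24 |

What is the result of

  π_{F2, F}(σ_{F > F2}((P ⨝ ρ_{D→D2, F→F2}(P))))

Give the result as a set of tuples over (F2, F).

{(2, 32), (2, 36), (20, 22), (20, 30), (20, 35), (22, 30), (22, 35), (30, 35), (32, 36), (5, 24)}

ρ[D→D2, F→F2]: schema becomes (C, D2, F2); tuples unchanged.
Natural join on C: {(17, 13, 20, 13, 20), (17, 13, 20, 13, 30), (17, 13, 20, 28, 35), (17, 13, 20, 39, 22), (17, 13, 30, 13, 20), (17, 13, 30, 13, 30), (17, 13, 30, 28, 35), (17, 13, 30, 39, 22), (17, 28, 35, 13, 20), (17, 28, 35, 13, 30), (17, 28, 35, 28, 35), (17, 28, 35, 39, 22), (17, 39, 22, 13, 20), (17, 39, 22, 13, 30), (17, 39, 22, 28, 35), (17, 39, 22, 39, 22), (24, 13, 36, 13, 36), (24, 13, 36, 19, 2), (24, 13, 36, 40, 32), (24, 19, 2, 13, 36), (24, 19, 2, 19, 2), (24, 19, 2, 40, 32), (24, 40, 32, 13, 36), (24, 40, 32, 19, 2), (24, 40, 32, 40, 32), (29, 13, 5, 13, 5), (29, 13, 5, 37, 24), (29, 37, 24, 13, 5), (29, 37, 24, 37, 24)}
σ[F > F2]: keep tuples satisfying F > F2 → {(17, 13, 30, 13, 20), (17, 13, 30, 39, 22), (17, 28, 35, 13, 20), (17, 28, 35, 13, 30), (17, 28, 35, 39, 22), (17, 39, 22, 13, 20), (24, 13, 36, 19, 2), (24, 13, 36, 40, 32), (24, 40, 32, 19, 2), (29, 37, 24, 13, 5)}
Projecting to F2, F: {(2, 32), (2, 36), (20, 22), (20, 30), (20, 35), (22, 30), (22, 35), (30, 35), (32, 36), (5, 24)}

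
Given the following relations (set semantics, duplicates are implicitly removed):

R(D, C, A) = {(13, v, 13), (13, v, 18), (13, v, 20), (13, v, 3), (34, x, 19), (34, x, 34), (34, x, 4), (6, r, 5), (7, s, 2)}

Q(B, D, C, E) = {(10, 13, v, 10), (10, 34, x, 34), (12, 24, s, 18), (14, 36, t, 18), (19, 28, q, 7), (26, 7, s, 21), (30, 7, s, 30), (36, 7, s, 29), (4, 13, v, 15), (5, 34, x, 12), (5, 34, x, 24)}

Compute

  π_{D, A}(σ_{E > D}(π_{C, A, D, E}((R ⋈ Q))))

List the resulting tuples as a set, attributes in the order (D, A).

{(13, 13), (13, 18), (13, 20), (13, 3), (7, 2)}

Natural join on D, C: {(13, v, 13, 10, 10), (13, v, 13, 4, 15), (13, v, 18, 10, 10), (13, v, 18, 4, 15), (13, v, 20, 10, 10), (13, v, 20, 4, 15), (13, v, 3, 10, 10), (13, v, 3, 4, 15), (34, x, 19, 10, 34), (34, x, 19, 5, 12), (34, x, 19, 5, 24), (34, x, 34, 10, 34), (34, x, 34, 5, 12), (34, x, 34, 5, 24), (34, x, 4, 10, 34), (34, x, 4, 5, 12), (34, x, 4, 5, 24), (7, s, 2, 26, 21), (7, s, 2, 30, 30), (7, s, 2, 36, 29)}
Projecting to C, A, D, E: {(s, 2, 7, 21), (s, 2, 7, 29), (s, 2, 7, 30), (v, 13, 13, 10), (v, 13, 13, 15), (v, 18, 13, 10), (v, 18, 13, 15), (v, 20, 13, 10), (v, 20, 13, 15), (v, 3, 13, 10), (v, 3, 13, 15), (x, 19, 34, 12), (x, 19, 34, 24), (x, 19, 34, 34), (x, 34, 34, 12), (x, 34, 34, 24), (x, 34, 34, 34), (x, 4, 34, 12), (x, 4, 34, 24), (x, 4, 34, 34)}
σ[E > D]: keep tuples satisfying E > D → {(s, 2, 7, 21), (s, 2, 7, 29), (s, 2, 7, 30), (v, 13, 13, 15), (v, 18, 13, 15), (v, 20, 13, 15), (v, 3, 13, 15)}
Projecting to D, A (2 duplicate(s) eliminated): {(13, 13), (13, 18), (13, 20), (13, 3), (7, 2)}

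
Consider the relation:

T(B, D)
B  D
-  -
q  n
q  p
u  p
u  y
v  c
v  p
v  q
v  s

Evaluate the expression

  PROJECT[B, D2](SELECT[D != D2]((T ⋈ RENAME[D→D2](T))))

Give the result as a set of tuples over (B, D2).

{(q, n), (q, p), (u, p), (u, y), (v, c), (v, p), (v, q), (v, s)}

ρ[D→D2]: schema becomes (B, D2); tuples unchanged.
Natural join on B: {(q, n, n), (q, n, p), (q, p, n), (q, p, p), (u, p, p), (u, p, y), (u, y, p), (u, y, y), (v, c, c), (v, c, p), (v, c, q), (v, c, s), (v, p, c), (v, p, p), (v, p, q), (v, p, s), (v, q, c), (v, q, p), (v, q, q), (v, q, s), (v, s, c), (v, s, p), (v, s, q), (v, s, s)}
Selection D != D2: {(q, n, p), (q, p, n), (u, p, y), (u, y, p), (v, c, p), (v, c, q), (v, c, s), (v, p, c), (v, p, q), (v, p, s), (v, q, c), (v, q, p), (v, q, s), (v, s, c), (v, s, p), (v, s, q)}
π_{B, D2} gives {(q, n), (q, p), (u, p), (u, y), (v, c), (v, p), (v, q), (v, s)} (8 duplicate(s) eliminated).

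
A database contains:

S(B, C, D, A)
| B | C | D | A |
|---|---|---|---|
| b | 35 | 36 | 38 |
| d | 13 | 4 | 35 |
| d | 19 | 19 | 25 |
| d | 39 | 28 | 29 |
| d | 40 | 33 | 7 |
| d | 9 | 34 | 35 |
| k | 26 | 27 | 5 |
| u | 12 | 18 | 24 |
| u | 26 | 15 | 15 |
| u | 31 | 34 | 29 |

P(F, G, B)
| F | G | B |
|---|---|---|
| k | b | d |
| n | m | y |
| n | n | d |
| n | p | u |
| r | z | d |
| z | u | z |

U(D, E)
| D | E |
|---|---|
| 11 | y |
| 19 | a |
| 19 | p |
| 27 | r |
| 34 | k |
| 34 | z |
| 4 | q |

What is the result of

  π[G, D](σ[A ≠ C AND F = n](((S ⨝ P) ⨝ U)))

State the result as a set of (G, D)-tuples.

Joining S and P on B yields {(d, 13, 4, 35, k, b), (d, 13, 4, 35, n, n), (d, 13, 4, 35, r, z), (d, 19, 19, 25, k, b), (d, 19, 19, 25, n, n), (d, 19, 19, 25, r, z), (d, 39, 28, 29, k, b), (d, 39, 28, 29, n, n), (d, 39, 28, 29, r, z), (d, 40, 33, 7, k, b), (d, 40, 33, 7, n, n), (d, 40, 33, 7, r, z), (d, 9, 34, 35, k, b), (d, 9, 34, 35, n, n), (d, 9, 34, 35, r, z), (u, 12, 18, 24, n, p), (u, 26, 15, 15, n, p), (u, 31, 34, 29, n, p)}.
Joining (S ⨝ P) and U on D yields {(d, 13, 4, 35, k, b, q), (d, 13, 4, 35, n, n, q), (d, 13, 4, 35, r, z, q), (d, 19, 19, 25, k, b, a), (d, 19, 19, 25, k, b, p), (d, 19, 19, 25, n, n, a), (d, 19, 19, 25, n, n, p), (d, 19, 19, 25, r, z, a), (d, 19, 19, 25, r, z, p), (d, 9, 34, 35, k, b, k), (d, 9, 34, 35, k, b, z), (d, 9, 34, 35, n, n, k), (d, 9, 34, 35, n, n, z), (d, 9, 34, 35, r, z, k), (d, 9, 34, 35, r, z, z), (u, 31, 34, 29, n, p, k), (u, 31, 34, 29, n, p, z)}.
Filtering on A ≠ C AND F = n leaves {(d, 13, 4, 35, n, n, q), (d, 19, 19, 25, n, n, a), (d, 19, 19, 25, n, n, p), (d, 9, 34, 35, n, n, k), (d, 9, 34, 35, n, n, z), (u, 31, 34, 29, n, p, k), (u, 31, 34, 29, n, p, z)}.
Projecting to G, D (3 duplicate(s) eliminated): {(n, 19), (n, 34), (n, 4), (p, 34)}

{(n, 19), (n, 34), (n, 4), (p, 34)}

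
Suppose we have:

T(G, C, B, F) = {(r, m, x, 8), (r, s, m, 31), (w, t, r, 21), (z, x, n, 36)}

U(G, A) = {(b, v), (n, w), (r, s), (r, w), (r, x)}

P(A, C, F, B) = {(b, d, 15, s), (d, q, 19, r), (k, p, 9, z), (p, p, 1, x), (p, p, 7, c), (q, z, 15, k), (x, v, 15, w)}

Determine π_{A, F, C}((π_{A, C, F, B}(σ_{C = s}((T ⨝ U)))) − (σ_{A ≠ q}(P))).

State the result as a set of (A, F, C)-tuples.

{(s, 31, s), (w, 31, s), (x, 31, s)}

T ⋈ U (natural join on G): {(r, m, x, 8, s), (r, m, x, 8, w), (r, m, x, 8, x), (r, s, m, 31, s), (r, s, m, 31, w), (r, s, m, 31, x)}
σ[C = s]: keep tuples satisfying C = s → {(r, s, m, 31, s), (r, s, m, 31, w), (r, s, m, 31, x)}
π[A, C, F, B]: project onto (A, C, F, B) → {(s, s, 31, m), (w, s, 31, m), (x, s, 31, m)}
σ[A ≠ q]: keep tuples satisfying A ≠ q → {(b, d, 15, s), (d, q, 19, r), (k, p, 9, z), (p, p, 1, x), (p, p, 7, c), (x, v, 15, w)}
Difference: {(s, s, 31, m), (w, s, 31, m), (x, s, 31, m)} with {(b, d, 15, s), (d, q, 19, r), (k, p, 9, z), (p, p, 1, x), (p, p, 7, c), (x, v, 15, w)} → {(s, s, 31, m), (w, s, 31, m), (x, s, 31, m)}
π[A, F, C]: project onto (A, F, C) → {(s, 31, s), (w, 31, s), (x, 31, s)}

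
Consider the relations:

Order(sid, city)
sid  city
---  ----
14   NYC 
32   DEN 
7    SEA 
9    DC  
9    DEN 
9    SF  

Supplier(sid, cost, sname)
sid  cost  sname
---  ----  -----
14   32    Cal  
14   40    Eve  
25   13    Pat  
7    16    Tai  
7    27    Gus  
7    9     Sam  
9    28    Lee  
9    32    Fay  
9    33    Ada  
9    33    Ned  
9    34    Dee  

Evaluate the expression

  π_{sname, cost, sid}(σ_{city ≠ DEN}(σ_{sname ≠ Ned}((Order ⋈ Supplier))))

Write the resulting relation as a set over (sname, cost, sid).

Joining Order and Supplier on sid yields {(14, NYC, 32, Cal), (14, NYC, 40, Eve), (7, SEA, 16, Tai), (7, SEA, 27, Gus), (7, SEA, 9, Sam), (9, DC, 28, Lee), (9, DC, 32, Fay), (9, DC, 33, Ada), (9, DC, 33, Ned), (9, DC, 34, Dee), (9, DEN, 28, Lee), (9, DEN, 32, Fay), (9, DEN, 33, Ada), (9, DEN, 33, Ned), (9, DEN, 34, Dee), (9, SF, 28, Lee), (9, SF, 32, Fay), (9, SF, 33, Ada), (9, SF, 33, Ned), (9, SF, 34, Dee)}.
σ[sname ≠ Ned]: keep tuples satisfying sname ≠ Ned → {(14, NYC, 32, Cal), (14, NYC, 40, Eve), (7, SEA, 16, Tai), (7, SEA, 27, Gus), (7, SEA, 9, Sam), (9, DC, 28, Lee), (9, DC, 32, Fay), (9, DC, 33, Ada), (9, DC, 34, Dee), (9, DEN, 28, Lee), (9, DEN, 32, Fay), (9, DEN, 33, Ada), (9, DEN, 34, Dee), (9, SF, 28, Lee), (9, SF, 32, Fay), (9, SF, 33, Ada), (9, SF, 34, Dee)}
σ[city ≠ DEN]: keep tuples satisfying city ≠ DEN → {(14, NYC, 32, Cal), (14, NYC, 40, Eve), (7, SEA, 16, Tai), (7, SEA, 27, Gus), (7, SEA, 9, Sam), (9, DC, 28, Lee), (9, DC, 32, Fay), (9, DC, 33, Ada), (9, DC, 34, Dee), (9, SF, 28, Lee), (9, SF, 32, Fay), (9, SF, 33, Ada), (9, SF, 34, Dee)}
π_{sname, cost, sid} gives {(Ada, 33, 9), (Cal, 32, 14), (Dee, 34, 9), (Eve, 40, 14), (Fay, 32, 9), (Gus, 27, 7), (Lee, 28, 9), (Sam, 9, 7), (Tai, 16, 7)} (4 duplicate(s) eliminated).

{(Ada, 33, 9), (Cal, 32, 14), (Dee, 34, 9), (Eve, 40, 14), (Fay, 32, 9), (Gus, 27, 7), (Lee, 28, 9), (Sam, 9, 7), (Tai, 16, 7)}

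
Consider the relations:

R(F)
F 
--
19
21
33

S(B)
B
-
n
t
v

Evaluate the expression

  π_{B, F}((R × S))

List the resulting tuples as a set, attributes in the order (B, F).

{(n, 19), (n, 21), (n, 33), (t, 19), (t, 21), (t, 33), (v, 19), (v, 21), (v, 33)}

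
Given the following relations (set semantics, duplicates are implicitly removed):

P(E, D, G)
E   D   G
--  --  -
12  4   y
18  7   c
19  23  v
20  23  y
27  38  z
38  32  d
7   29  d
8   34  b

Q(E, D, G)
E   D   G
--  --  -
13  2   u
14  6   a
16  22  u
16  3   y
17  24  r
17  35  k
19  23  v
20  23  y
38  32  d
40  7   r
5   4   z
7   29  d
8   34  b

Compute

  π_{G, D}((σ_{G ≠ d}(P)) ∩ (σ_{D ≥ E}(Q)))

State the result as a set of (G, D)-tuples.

σ[G ≠ d]: keep tuples satisfying G ≠ d → {(12, 4, y), (18, 7, c), (19, 23, v), (20, 23, y), (27, 38, z), (8, 34, b)}
σ[D ≥ E]: keep tuples satisfying D ≥ E → {(16, 22, u), (17, 24, r), (17, 35, k), (19, 23, v), (20, 23, y), (7, 29, d), (8, 34, b)}
Set intersection of the two operands is {(19, 23, v), (20, 23, y), (8, 34, b)}.
Projecting to G, D: {(b, 34), (v, 23), (y, 23)}

{(b, 34), (v, 23), (y, 23)}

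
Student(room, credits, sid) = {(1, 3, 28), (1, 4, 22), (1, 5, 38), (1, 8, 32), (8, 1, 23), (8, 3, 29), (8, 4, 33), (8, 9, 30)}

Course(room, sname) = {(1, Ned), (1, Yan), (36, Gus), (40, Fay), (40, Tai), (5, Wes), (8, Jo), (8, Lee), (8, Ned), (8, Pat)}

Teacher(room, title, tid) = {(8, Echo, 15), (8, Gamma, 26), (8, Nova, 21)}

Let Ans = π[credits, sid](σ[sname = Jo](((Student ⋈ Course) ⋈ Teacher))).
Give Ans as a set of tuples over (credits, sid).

{(1, 23), (3, 29), (4, 33), (9, 30)}

Joining Student and Course on room yields {(1, 3, 28, Ned), (1, 3, 28, Yan), (1, 4, 22, Ned), (1, 4, 22, Yan), (1, 5, 38, Ned), (1, 5, 38, Yan), (1, 8, 32, Ned), (1, 8, 32, Yan), (8, 1, 23, Jo), (8, 1, 23, Lee), (8, 1, 23, Ned), (8, 1, 23, Pat), (8, 3, 29, Jo), (8, 3, 29, Lee), (8, 3, 29, Ned), (8, 3, 29, Pat), (8, 4, 33, Jo), (8, 4, 33, Lee), (8, 4, 33, Ned), (8, 4, 33, Pat), (8, 9, 30, Jo), (8, 9, 30, Lee), (8, 9, 30, Ned), (8, 9, 30, Pat)}.
Joining (Student ⋈ Course) and Teacher on room yields {(8, 1, 23, Jo, Echo, 15), (8, 1, 23, Jo, Gamma, 26), (8, 1, 23, Jo, Nova, 21), (8, 1, 23, Lee, Echo, 15), (8, 1, 23, Lee, Gamma, 26), (8, 1, 23, Lee, Nova, 21), (8, 1, 23, Ned, Echo, 15), (8, 1, 23, Ned, Gamma, 26), (8, 1, 23, Ned, Nova, 21), (8, 1, 23, Pat, Echo, 15), (8, 1, 23, Pat, Gamma, 26), (8, 1, 23, Pat, Nova, 21), (8, 3, 29, Jo, Echo, 15), (8, 3, 29, Jo, Gamma, 26), (8, 3, 29, Jo, Nova, 21), (8, 3, 29, Lee, Echo, 15), (8, 3, 29, Lee, Gamma, 26), (8, 3, 29, Lee, Nova, 21), (8, 3, 29, Ned, Echo, 15), (8, 3, 29, Ned, Gamma, 26), (8, 3, 29, Ned, Nova, 21), (8, 3, 29, Pat, Echo, 15), (8, 3, 29, Pat, Gamma, 26), (8, 3, 29, Pat, Nova, 21), (8, 4, 33, Jo, Echo, 15), (8, 4, 33, Jo, Gamma, 26), (8, 4, 33, Jo, Nova, 21), (8, 4, 33, Lee, Echo, 15), (8, 4, 33, Lee, Gamma, 26), (8, 4, 33, Lee, Nova, 21), (8, 4, 33, Ned, Echo, 15), (8, 4, 33, Ned, Gamma, 26), (8, 4, 33, Ned, Nova, 21), (8, 4, 33, Pat, Echo, 15), (8, 4, 33, Pat, Gamma, 26), (8, 4, 33, Pat, Nova, 21), (8, 9, 30, Jo, Echo, 15), (8, 9, 30, Jo, Gamma, 26), (8, 9, 30, Jo, Nova, 21), (8, 9, 30, Lee, Echo, 15), (8, 9, 30, Lee, Gamma, 26), (8, 9, 30, Lee, Nova, 21), (8, 9, 30, Ned, Echo, 15), (8, 9, 30, Ned, Gamma, 26), (8, 9, 30, Ned, Nova, 21), (8, 9, 30, Pat, Echo, 15), (8, 9, 30, Pat, Gamma, 26), (8, 9, 30, Pat, Nova, 21)}.
Filtering on sname = Jo leaves {(8, 1, 23, Jo, Echo, 15), (8, 1, 23, Jo, Gamma, 26), (8, 1, 23, Jo, Nova, 21), (8, 3, 29, Jo, Echo, 15), (8, 3, 29, Jo, Gamma, 26), (8, 3, 29, Jo, Nova, 21), (8, 4, 33, Jo, Echo, 15), (8, 4, 33, Jo, Gamma, 26), (8, 4, 33, Jo, Nova, 21), (8, 9, 30, Jo, Echo, 15), (8, 9, 30, Jo, Gamma, 26), (8, 9, 30, Jo, Nova, 21)}.
Keep only column(s) credits, sid (8 duplicate(s) eliminated): {(1, 23), (3, 29), (4, 33), (9, 30)}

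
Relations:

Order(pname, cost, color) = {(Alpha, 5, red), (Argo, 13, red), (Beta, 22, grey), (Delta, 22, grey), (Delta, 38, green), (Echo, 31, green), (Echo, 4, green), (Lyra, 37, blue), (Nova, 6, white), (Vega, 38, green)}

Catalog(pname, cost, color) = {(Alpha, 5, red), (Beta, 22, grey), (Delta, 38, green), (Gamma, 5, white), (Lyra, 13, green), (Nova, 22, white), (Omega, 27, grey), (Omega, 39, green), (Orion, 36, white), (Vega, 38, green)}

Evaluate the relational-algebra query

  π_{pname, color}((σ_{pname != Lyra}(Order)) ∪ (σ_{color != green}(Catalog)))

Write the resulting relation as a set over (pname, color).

{(Alpha, red), (Argo, red), (Beta, grey), (Delta, green), (Delta, grey), (Echo, green), (Gamma, white), (Nova, white), (Omega, grey), (Orion, white), (Vega, green)}

Apply σ_{pname != Lyra}; surviving tuples: {(Alpha, 5, red), (Argo, 13, red), (Beta, 22, grey), (Delta, 22, grey), (Delta, 38, green), (Echo, 31, green), (Echo, 4, green), (Nova, 6, white), (Vega, 38, green)}
Apply σ_{color != green}; surviving tuples: {(Alpha, 5, red), (Beta, 22, grey), (Gamma, 5, white), (Nova, 22, white), (Omega, 27, grey), (Orion, 36, white)}
Set union of the two operands is {(Alpha, 5, red), (Argo, 13, red), (Beta, 22, grey), (Delta, 22, grey), (Delta, 38, green), (Echo, 31, green), (Echo, 4, green), (Gamma, 5, white), (Nova, 22, white), (Nova, 6, white), (Omega, 27, grey), (Orion, 36, white), (Vega, 38, green)}.
π_{pname, color} gives {(Alpha, red), (Argo, red), (Beta, grey), (Delta, green), (Delta, grey), (Echo, green), (Gamma, white), (Nova, white), (Omega, grey), (Orion, white), (Vega, green)} (2 duplicate(s) eliminated).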